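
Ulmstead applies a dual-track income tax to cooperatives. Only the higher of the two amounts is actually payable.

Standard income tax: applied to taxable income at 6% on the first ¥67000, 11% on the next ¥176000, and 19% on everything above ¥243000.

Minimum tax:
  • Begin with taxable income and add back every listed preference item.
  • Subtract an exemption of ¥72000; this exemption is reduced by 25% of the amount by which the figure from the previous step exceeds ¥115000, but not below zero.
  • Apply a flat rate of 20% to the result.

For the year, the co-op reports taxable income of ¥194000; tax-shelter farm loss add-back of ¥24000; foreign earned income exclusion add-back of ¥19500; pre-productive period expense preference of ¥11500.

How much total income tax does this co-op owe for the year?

Minimum tax:
  Adjusted income: ¥194000 + ¥24000 + ¥19500 + ¥11500 = ¥249000
  Exemption: ¥72000 − 25% × (¥249000 − ¥115000) = ¥72000 − ¥33500 = ¥38500
  Base: ¥249000 − ¥38500 = ¥210500
  ¥210500 × 20% = ¥42100

Standard income tax:
  ¥67000 × 6% = ¥4020
  ¥127000 × 11% = ¥13970
  → ¥17990

¥42100 > ¥17990, so the minimum tax is the binding amount.

¥42100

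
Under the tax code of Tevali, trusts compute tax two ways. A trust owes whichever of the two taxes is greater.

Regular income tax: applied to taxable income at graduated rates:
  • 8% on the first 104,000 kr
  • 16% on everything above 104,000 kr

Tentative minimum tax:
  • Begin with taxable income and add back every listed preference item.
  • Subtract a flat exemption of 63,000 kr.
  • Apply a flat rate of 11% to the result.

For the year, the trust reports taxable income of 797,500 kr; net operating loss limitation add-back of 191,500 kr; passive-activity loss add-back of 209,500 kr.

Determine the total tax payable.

124,905 kr

Regular income tax:
  104,000 kr × 8% = 8,320 kr
  693,500 kr × 16% = 110,960 kr
  → 119,280 kr

Tentative minimum tax:
  Adjusted income: 797,500 kr + 191,500 kr + 209,500 kr = 1,198,500 kr
  Less exemption 63,000 kr → base 1,135,500 kr
  1,135,500 kr × 11% = 124,905 kr

124,905 kr > 119,280 kr, so the tentative minimum tax is the binding amount.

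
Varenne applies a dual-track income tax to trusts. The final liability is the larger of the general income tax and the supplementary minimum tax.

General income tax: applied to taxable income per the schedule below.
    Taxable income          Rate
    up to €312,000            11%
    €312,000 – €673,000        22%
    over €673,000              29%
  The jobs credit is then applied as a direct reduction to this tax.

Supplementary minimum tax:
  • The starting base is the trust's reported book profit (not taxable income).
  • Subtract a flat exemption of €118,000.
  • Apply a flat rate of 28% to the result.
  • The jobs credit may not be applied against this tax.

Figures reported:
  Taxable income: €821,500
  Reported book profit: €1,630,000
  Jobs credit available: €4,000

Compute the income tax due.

General income tax:
  €312,000 × 11% = €34,320
  €361,000 × 22% = €79,420
  €148,500 × 29% = €43,065
  → €156,805
  Less jobs credit €4,000 → €152,805

Supplementary minimum tax:
  Base (reported book profit): €1,630,000
  Less exemption €118,000 → base €1,512,000
  €1,512,000 × 28% = €423,360

€423,360 > €152,805, so the supplementary minimum tax is the binding amount.

€423,360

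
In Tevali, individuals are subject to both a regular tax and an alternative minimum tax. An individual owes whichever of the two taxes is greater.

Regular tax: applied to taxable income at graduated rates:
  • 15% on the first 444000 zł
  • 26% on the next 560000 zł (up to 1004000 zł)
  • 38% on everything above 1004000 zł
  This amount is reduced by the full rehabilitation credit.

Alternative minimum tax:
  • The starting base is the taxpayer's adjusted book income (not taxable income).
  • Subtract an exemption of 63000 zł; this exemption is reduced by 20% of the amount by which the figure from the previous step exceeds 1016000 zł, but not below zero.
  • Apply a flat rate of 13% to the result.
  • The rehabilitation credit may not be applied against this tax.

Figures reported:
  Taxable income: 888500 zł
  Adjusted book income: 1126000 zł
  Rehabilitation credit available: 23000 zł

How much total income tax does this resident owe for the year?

159170 zł

Regular tax:
  444000 zł × 15% = 66600 zł
  444500 zł × 26% = 115570 zł
  → 182170 zł
  Less rehabilitation credit 23000 zł → 159170 zł

Alternative minimum tax:
  Base (adjusted book income): 1126000 zł
  Exemption: 63000 zł − 20% × (1126000 zł − 1016000 zł) = 63000 zł − 22000 zł = 41000 zł
  Base: 1126000 zł − 41000 zł = 1085000 zł
  1085000 zł × 13% = 141050 zł

159170 zł > 141050 zł, so the regular tax governs.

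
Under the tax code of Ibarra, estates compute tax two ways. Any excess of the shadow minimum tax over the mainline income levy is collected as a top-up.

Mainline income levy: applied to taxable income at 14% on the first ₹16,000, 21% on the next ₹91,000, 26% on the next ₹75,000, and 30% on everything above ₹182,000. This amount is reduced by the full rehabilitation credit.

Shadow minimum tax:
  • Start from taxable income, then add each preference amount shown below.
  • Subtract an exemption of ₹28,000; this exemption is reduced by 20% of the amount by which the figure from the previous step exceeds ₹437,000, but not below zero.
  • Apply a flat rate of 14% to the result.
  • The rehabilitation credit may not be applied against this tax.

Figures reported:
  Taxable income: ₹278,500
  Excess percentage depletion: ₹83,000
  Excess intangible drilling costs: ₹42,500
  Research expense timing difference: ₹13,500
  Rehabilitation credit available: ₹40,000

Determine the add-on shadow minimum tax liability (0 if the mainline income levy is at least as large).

Mainline income levy:
  ₹16,000 × 14% = ₹2,240
  ₹91,000 × 21% = ₹19,110
  ₹75,000 × 26% = ₹19,500
  ₹96,500 × 30% = ₹28,950
  → ₹69,800
  Less rehabilitation credit ₹40,000 → ₹29,800

Shadow minimum tax:
  Adjusted income: ₹278,500 + ₹83,000 + ₹42,500 + ₹13,500 = ₹417,500
  Exemption: ₹417,500 ≤ ₹437,000, so full ₹28,000 applies
  Base: ₹417,500 − ₹28,000 = ₹389,500
  ₹389,500 × 14% = ₹54,530

Excess of shadow minimum tax over mainline income levy: ₹54,530 − ₹29,800 = ₹24,730.

₹24,730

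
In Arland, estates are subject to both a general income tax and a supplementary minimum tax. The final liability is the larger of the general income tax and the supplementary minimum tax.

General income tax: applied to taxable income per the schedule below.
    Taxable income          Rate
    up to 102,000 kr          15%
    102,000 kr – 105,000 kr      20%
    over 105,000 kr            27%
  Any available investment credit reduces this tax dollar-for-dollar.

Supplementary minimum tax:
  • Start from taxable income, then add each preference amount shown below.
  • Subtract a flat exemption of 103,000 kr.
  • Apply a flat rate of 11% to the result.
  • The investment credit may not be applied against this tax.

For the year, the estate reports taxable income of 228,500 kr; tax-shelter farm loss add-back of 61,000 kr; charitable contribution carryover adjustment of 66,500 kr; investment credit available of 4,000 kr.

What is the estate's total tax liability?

45,245 kr

General income tax:
  102,000 kr × 15% = 15,300 kr
  3,000 kr × 20% = 600 kr
  123,500 kr × 27% = 33,345 kr
  → 49,245 kr
  Less investment credit 4,000 kr → 45,245 kr

Supplementary minimum tax:
  Adjusted income: 228,500 kr + 61,000 kr + 66,500 kr = 356,000 kr
  Less exemption 103,000 kr → base 253,000 kr
  253,000 kr × 11% = 27,830 kr

45,245 kr > 27,830 kr, so the general income tax governs.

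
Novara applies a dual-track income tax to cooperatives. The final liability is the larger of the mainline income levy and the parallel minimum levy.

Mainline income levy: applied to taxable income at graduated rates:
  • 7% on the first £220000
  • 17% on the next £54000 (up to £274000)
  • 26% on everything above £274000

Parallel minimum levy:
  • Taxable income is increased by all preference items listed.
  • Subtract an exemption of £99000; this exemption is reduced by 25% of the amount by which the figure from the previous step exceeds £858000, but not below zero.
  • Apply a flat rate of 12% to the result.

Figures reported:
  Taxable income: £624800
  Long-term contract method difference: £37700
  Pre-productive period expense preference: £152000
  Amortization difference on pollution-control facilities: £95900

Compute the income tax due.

£115788

Mainline income levy:
  £220000 × 7% = £15400
  £54000 × 17% = £9180
  £350800 × 26% = £91208
  → £115788

Parallel minimum levy:
  Adjusted income: £624800 + £37700 + £152000 + £95900 = £910400
  Exemption: £99000 − 25% × (£910400 − £858000) = £99000 − £13100 = £85900
  Base: £910400 − £85900 = £824500
  £824500 × 12% = £98940

£115788 > £98940, so the mainline income levy governs.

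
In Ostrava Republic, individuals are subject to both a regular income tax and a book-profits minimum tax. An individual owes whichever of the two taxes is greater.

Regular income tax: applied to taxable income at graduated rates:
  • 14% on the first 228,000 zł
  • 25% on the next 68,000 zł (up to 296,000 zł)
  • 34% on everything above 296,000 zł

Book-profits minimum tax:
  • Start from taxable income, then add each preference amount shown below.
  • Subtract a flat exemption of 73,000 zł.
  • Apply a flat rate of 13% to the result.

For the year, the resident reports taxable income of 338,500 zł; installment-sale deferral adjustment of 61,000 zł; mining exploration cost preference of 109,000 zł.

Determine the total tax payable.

63,370 zł

Regular income tax:
  228,000 zł × 14% = 31,920 zł
  68,000 zł × 25% = 17,000 zł
  42,500 zł × 34% = 14,450 zł
  → 63,370 zł

Book-profits minimum tax:
  Adjusted income: 338,500 zł + 61,000 zł + 109,000 zł = 508,500 zł
  Less exemption 73,000 zł → base 435,500 zł
  435,500 zł × 13% = 56,615 zł

63,370 zł > 56,615 zł, so the regular income tax governs.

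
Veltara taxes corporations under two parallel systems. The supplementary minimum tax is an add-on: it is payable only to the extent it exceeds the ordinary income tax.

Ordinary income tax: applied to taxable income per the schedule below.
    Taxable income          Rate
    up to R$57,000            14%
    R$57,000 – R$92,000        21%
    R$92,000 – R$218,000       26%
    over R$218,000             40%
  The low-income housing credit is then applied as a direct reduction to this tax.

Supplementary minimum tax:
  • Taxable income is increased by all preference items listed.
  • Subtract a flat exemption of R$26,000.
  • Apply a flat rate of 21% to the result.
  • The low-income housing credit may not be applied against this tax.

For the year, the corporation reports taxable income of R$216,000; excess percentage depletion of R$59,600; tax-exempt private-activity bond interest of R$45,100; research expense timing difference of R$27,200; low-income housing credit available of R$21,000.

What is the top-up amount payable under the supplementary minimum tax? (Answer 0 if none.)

R$41,029

Supplementary minimum tax:
  Adjusted income: R$216,000 + R$59,600 + R$45,100 + R$27,200 = R$347,900
  Less exemption R$26,000 → base R$321,900
  R$321,900 × 21% = R$67,599

Ordinary income tax:
  R$57,000 × 14% = R$7,980
  R$35,000 × 21% = R$7,350
  R$124,000 × 26% = R$32,240
  → R$47,570
  Less low-income housing credit R$21,000 → R$26,570

Excess of supplementary minimum tax over ordinary income tax: R$67,599 − R$26,570 = R$41,029.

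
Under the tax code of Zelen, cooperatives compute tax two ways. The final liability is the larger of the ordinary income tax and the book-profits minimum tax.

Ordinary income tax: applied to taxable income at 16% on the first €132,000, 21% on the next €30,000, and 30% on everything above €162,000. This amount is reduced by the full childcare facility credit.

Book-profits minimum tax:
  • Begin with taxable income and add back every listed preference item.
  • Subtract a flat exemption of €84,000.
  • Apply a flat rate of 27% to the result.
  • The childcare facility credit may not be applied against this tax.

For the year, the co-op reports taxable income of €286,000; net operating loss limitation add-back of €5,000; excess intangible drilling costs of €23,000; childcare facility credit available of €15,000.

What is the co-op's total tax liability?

€62,100

Book-profits minimum tax:
  Adjusted income: €286,000 + €5,000 + €23,000 = €314,000
  Less exemption €84,000 → base €230,000
  €230,000 × 27% = €62,100

Ordinary income tax:
  €132,000 × 16% = €21,120
  €30,000 × 21% = €6,300
  €124,000 × 30% = €37,200
  → €64,620
  Less childcare facility credit €15,000 → €49,620

€62,100 > €49,620, so the book-profits minimum tax is the binding amount.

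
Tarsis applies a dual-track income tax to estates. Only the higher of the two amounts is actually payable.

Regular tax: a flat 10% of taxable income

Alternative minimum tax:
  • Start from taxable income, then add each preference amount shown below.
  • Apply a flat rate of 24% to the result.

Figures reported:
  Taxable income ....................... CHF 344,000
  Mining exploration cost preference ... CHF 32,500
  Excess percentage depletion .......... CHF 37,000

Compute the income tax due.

CHF 99,240

Regular tax:
  CHF 344,000 × 10% = CHF 34,400

Alternative minimum tax:
  Adjusted income: CHF 344,000 + CHF 32,500 + CHF 37,000 = CHF 413,500
  CHF 413,500 × 24% = CHF 99,240

CHF 99,240 > CHF 34,400, so the alternative minimum tax is the binding amount.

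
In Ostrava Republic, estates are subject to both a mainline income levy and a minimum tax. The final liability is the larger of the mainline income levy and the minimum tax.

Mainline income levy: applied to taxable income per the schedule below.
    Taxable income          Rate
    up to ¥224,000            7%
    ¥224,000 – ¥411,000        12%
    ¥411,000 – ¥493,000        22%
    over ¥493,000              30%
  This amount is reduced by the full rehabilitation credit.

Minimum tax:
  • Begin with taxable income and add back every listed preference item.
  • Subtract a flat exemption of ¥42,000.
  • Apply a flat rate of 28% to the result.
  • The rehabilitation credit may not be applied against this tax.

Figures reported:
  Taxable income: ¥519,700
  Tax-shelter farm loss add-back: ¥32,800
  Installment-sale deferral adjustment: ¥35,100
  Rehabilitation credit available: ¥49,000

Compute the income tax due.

Minimum tax:
  Adjusted income: ¥519,700 + ¥32,800 + ¥35,100 = ¥587,600
  Less exemption ¥42,000 → base ¥545,600
  ¥545,600 × 28% = ¥152,768

Mainline income levy:
  ¥224,000 × 7% = ¥15,680
  ¥187,000 × 12% = ¥22,440
  ¥82,000 × 22% = ¥18,040
  ¥26,700 × 30% = ¥8,010
  → ¥64,170
  Less rehabilitation credit ¥49,000 → ¥15,170

¥152,768 > ¥15,170, so the minimum tax is the binding amount.

¥152,768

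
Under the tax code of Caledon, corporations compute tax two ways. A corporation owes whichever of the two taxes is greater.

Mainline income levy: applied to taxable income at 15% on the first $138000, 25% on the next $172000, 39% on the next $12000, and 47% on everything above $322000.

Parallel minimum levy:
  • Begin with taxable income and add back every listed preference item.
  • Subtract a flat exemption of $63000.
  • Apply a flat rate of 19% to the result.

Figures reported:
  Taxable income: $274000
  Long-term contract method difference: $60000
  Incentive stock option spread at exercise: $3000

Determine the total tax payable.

$54700

Mainline income levy:
  $138000 × 15% = $20700
  $136000 × 25% = $34000
  → $54700

Parallel minimum levy:
  Adjusted income: $274000 + $60000 + $3000 = $337000
  Less exemption $63000 → base $274000
  $274000 × 19% = $52060

$54700 > $52060, so the mainline income levy governs.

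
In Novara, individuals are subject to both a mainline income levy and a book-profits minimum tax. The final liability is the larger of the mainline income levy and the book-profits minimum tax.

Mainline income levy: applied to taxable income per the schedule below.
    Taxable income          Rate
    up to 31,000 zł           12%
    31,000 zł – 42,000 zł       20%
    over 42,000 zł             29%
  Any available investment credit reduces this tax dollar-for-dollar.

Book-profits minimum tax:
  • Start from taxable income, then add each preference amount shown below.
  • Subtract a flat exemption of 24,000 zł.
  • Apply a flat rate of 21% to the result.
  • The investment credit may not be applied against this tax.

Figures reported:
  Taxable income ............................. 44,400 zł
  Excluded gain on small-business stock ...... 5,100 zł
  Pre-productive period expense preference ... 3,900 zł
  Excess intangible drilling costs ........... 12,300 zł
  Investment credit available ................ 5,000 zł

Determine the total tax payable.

Book-profits minimum tax:
  Adjusted income: 44,400 zł + 5,100 zł + 3,900 zł + 12,300 zł = 65,700 zł
  Less exemption 24,000 zł → base 41,700 zł
  41,700 zł × 21% = 8,757 zł

Mainline income levy:
  31,000 zł × 12% = 3,720 zł
  11,000 zł × 20% = 2,200 zł
  2,400 zł × 29% = 696 zł
  → 6,616 zł
  Less investment credit 5,000 zł → 1,616 zł

8,757 zł > 1,616 zł, so the book-profits minimum tax is the binding amount.

8,757 zł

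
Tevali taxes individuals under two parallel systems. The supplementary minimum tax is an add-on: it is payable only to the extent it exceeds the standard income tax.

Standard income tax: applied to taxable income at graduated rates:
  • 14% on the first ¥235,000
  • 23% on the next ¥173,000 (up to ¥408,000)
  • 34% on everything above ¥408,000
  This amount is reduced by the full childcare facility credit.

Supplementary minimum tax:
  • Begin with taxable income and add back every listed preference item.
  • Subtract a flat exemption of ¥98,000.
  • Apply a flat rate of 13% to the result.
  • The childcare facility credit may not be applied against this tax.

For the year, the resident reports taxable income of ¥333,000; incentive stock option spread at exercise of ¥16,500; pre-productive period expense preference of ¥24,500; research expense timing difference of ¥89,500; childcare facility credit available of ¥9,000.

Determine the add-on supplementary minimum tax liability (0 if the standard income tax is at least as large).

Standard income tax:
  ¥235,000 × 14% = ¥32,900
  ¥98,000 × 23% = ¥22,540
  → ¥55,440
  Less childcare facility credit ¥9,000 → ¥46,440

Supplementary minimum tax:
  Adjusted income: ¥333,000 + ¥16,500 + ¥24,500 + ¥89,500 = ¥463,500
  Less exemption ¥98,000 → base ¥365,500
  ¥365,500 × 13% = ¥47,515

Excess of supplementary minimum tax over standard income tax: ¥47,515 − ¥46,440 = ¥1,075.

¥1,075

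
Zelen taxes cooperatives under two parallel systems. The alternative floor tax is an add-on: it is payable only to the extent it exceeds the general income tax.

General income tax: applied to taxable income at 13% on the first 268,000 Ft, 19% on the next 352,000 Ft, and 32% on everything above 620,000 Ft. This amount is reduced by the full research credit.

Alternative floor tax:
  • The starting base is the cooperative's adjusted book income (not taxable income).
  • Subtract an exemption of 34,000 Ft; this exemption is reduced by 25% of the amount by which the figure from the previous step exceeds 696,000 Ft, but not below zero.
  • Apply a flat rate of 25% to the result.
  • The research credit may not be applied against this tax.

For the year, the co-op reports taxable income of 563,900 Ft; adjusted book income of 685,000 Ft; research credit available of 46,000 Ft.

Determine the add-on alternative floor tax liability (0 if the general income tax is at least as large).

117,689 Ft

Alternative floor tax:
  Base (adjusted book income): 685,000 Ft
  Exemption: 685,000 Ft ≤ 696,000 Ft, so full 34,000 Ft applies
  Base: 685,000 Ft − 34,000 Ft = 651,000 Ft
  651,000 Ft × 25% = 162,750 Ft

General income tax:
  268,000 Ft × 13% = 34,840 Ft
  295,900 Ft × 19% = 56,221 Ft
  → 91,061 Ft
  Less research credit 46,000 Ft → 45,061 Ft

Excess of alternative floor tax over general income tax: 162,750 Ft − 45,061 Ft = 117,689 Ft.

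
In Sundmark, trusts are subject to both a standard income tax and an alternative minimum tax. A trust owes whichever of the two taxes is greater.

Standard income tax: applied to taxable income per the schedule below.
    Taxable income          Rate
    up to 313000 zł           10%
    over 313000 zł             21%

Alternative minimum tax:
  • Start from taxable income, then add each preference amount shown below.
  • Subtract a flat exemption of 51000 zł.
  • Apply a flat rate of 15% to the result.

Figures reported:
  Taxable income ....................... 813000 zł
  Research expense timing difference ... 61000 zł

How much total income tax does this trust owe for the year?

Alternative minimum tax:
  Adjusted income: 813000 zł + 61000 zł = 874000 zł
  Less exemption 51000 zł → base 823000 zł
  823000 zł × 15% = 123450 zł

Standard income tax:
  313000 zł × 10% = 31300 zł
  500000 zł × 21% = 105000 zł
  → 136300 zł

136300 zł > 123450 zł, so the standard income tax governs.

136300 zł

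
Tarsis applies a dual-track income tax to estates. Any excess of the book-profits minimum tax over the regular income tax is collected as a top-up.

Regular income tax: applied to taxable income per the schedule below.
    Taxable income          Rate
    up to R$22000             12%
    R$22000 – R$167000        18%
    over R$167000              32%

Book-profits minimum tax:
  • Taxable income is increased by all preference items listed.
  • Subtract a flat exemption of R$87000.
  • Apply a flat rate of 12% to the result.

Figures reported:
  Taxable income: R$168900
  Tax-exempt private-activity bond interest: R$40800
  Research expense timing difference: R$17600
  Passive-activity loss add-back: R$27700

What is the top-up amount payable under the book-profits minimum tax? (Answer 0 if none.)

Book-profits minimum tax:
  Adjusted income: R$168900 + R$40800 + R$17600 + R$27700 = R$255000
  Less exemption R$87000 → base R$168000
  R$168000 × 12% = R$20160

Regular income tax:
  R$22000 × 12% = R$2640
  R$145000 × 18% = R$26100
  R$1900 × 32% = R$608
  → R$29348

R$20160 ≤ R$29348, so no add-on is due.

R$0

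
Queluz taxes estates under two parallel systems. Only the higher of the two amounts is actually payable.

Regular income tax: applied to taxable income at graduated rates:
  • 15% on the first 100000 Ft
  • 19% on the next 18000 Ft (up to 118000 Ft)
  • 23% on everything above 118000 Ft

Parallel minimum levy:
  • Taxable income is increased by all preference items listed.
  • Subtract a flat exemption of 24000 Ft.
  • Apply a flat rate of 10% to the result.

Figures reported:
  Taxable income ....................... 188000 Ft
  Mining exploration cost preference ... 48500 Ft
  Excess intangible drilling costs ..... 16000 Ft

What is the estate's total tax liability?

34520 Ft

Parallel minimum levy:
  Adjusted income: 188000 Ft + 48500 Ft + 16000 Ft = 252500 Ft
  Less exemption 24000 Ft → base 228500 Ft
  228500 Ft × 10% = 22850 Ft

Regular income tax:
  100000 Ft × 15% = 15000 Ft
  18000 Ft × 19% = 3420 Ft
  70000 Ft × 23% = 16100 Ft
  → 34520 Ft

34520 Ft > 22850 Ft, so the regular income tax governs.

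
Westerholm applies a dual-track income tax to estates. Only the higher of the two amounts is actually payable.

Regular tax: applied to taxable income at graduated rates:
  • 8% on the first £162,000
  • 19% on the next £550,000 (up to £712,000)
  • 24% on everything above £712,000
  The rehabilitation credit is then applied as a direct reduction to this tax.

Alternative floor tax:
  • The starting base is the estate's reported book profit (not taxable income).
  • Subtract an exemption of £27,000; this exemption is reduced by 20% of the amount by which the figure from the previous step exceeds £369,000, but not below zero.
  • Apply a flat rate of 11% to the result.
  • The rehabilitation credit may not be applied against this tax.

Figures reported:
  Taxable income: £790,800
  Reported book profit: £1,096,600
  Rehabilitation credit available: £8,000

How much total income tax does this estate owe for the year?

Alternative floor tax:
  Base (reported book profit): £1,096,600
  Exemption: 20% × (£1,096,600 − £369,000) = £145,520 ≥ £27,000, so the exemption is fully phased out
  Base: £1,096,600 − £0 = £1,096,600
  £1,096,600 × 11% = £120,626

Regular tax:
  £162,000 × 8% = £12,960
  £550,000 × 19% = £104,500
  £78,800 × 24% = £18,912
  → £136,372
  Less rehabilitation credit £8,000 → £128,372

£128,372 > £120,626, so the regular tax governs.

£128,372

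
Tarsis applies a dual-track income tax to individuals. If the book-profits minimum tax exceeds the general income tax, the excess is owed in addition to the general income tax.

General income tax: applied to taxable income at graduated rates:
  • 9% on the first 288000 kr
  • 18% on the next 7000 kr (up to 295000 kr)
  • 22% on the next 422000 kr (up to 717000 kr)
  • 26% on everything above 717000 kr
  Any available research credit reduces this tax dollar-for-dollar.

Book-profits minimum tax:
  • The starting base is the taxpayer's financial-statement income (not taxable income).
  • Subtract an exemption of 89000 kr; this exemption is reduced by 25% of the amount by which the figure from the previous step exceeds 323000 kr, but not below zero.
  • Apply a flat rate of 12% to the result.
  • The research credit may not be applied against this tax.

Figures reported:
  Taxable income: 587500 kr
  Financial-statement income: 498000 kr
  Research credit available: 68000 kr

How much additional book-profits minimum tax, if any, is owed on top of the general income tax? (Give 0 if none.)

General income tax:
  288000 kr × 9% = 25920 kr
  7000 kr × 18% = 1260 kr
  292500 kr × 22% = 64350 kr
  → 91530 kr
  Less research credit 68000 kr → 23530 kr

Book-profits minimum tax:
  Base (financial-statement income): 498000 kr
  Exemption: 89000 kr − 25% × (498000 kr − 323000 kr) = 89000 kr − 43750 kr = 45250 kr
  Base: 498000 kr − 45250 kr = 452750 kr
  452750 kr × 12% = 54330 kr

Excess of book-profits minimum tax over general income tax: 54330 kr − 23530 kr = 30800 kr.

30800 kr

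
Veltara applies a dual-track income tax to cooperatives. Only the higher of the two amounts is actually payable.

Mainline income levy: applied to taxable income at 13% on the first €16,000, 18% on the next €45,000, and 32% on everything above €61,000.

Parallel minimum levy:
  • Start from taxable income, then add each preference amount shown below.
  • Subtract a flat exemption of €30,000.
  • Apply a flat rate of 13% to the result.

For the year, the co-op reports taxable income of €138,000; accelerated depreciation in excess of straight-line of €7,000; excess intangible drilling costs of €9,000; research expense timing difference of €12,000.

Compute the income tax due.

€34,820

Mainline income levy:
  €16,000 × 13% = €2,080
  €45,000 × 18% = €8,100
  €77,000 × 32% = €24,640
  → €34,820

Parallel minimum levy:
  Adjusted income: €138,000 + €7,000 + €9,000 + €12,000 = €166,000
  Less exemption €30,000 → base €136,000
  €136,000 × 13% = €17,680

€34,820 > €17,680, so the mainline income levy governs.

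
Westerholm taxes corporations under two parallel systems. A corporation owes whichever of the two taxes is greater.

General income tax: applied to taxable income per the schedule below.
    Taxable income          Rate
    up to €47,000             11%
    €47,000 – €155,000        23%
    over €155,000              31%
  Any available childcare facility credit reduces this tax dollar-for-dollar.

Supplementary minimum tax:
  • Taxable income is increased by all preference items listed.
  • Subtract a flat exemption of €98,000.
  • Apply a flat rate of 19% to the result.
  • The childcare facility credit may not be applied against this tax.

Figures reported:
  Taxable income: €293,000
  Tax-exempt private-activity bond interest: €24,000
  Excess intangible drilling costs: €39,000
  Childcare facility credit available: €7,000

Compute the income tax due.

Supplementary minimum tax:
  Adjusted income: €293,000 + €24,000 + €39,000 = €356,000
  Less exemption €98,000 → base €258,000
  €258,000 × 19% = €49,020

General income tax:
  €47,000 × 11% = €5,170
  €108,000 × 23% = €24,840
  €138,000 × 31% = €42,780
  → €72,790
  Less childcare facility credit €7,000 → €65,790

€65,790 > €49,020, so the general income tax governs.

€65,790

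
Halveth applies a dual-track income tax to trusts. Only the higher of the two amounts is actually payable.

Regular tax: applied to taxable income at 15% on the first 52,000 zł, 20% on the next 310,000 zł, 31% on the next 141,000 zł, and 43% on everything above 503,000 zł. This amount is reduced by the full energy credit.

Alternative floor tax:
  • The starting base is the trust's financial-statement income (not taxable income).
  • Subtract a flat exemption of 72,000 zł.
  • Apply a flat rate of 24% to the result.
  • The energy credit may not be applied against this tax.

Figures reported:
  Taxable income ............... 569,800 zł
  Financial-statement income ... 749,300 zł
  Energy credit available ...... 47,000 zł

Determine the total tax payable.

162,552 zł

Alternative floor tax:
  Base (financial-statement income): 749,300 zł
  Less exemption 72,000 zł → base 677,300 zł
  677,300 zł × 24% = 162,552 zł

Regular tax:
  52,000 zł × 15% = 7,800 zł
  310,000 zł × 20% = 62,000 zł
  141,000 zł × 31% = 43,710 zł
  66,800 zł × 43% = 28,724 zł
  → 142,234 zł
  Less energy credit 47,000 zł → 95,234 zł

162,552 zł > 95,234 zł, so the alternative floor tax is the binding amount.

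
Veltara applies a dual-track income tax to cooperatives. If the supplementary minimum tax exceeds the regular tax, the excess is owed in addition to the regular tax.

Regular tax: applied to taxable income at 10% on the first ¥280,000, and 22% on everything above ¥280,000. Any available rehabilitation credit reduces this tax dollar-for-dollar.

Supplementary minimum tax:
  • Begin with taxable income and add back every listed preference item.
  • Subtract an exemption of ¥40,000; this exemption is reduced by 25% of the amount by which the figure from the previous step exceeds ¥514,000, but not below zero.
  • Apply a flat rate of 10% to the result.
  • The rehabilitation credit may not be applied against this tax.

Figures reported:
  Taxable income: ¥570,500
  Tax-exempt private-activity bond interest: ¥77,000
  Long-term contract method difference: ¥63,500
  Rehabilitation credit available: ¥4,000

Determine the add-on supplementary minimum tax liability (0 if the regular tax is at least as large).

¥0

Supplementary minimum tax:
  Adjusted income: ¥570,500 + ¥77,000 + ¥63,500 = ¥711,000
  Exemption: 25% × (¥711,000 − ¥514,000) = ¥49,250 ≥ ¥40,000, so the exemption is fully phased out
  Base: ¥711,000 − ¥0 = ¥711,000
  ¥711,000 × 10% = ¥71,100

Regular tax:
  ¥280,000 × 10% = ¥28,000
  ¥290,500 × 22% = ¥63,910
  → ¥91,910
  Less rehabilitation credit ¥4,000 → ¥87,910

¥71,100 ≤ ¥87,910, so no add-on is due.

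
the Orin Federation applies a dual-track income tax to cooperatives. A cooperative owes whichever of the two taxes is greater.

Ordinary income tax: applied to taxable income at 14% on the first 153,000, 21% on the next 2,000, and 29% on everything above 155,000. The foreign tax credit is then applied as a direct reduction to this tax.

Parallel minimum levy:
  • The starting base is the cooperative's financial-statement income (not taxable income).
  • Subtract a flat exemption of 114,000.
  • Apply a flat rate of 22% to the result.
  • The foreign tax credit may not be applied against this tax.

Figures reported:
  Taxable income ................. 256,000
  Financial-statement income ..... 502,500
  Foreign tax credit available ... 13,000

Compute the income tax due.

Ordinary income tax:
  153,000 × 14% = 21,420
  2,000 × 21% = 420
  101,000 × 29% = 29,290
  → 51,130
  Less foreign tax credit 13,000 → 38,130

Parallel minimum levy:
  Base (financial-statement income): 502,500
  Less exemption 114,000 → base 388,500
  388,500 × 22% = 85,470

85,470 > 38,130, so the parallel minimum levy is the binding amount.

85,470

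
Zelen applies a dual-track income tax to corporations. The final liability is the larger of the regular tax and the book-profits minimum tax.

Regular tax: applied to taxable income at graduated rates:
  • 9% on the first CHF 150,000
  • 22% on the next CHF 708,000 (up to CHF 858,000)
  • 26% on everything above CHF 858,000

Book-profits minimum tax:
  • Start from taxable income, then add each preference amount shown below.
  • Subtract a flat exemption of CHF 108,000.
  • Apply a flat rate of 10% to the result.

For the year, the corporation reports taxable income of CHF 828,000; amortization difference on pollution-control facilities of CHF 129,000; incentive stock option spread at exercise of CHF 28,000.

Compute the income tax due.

Regular tax:
  CHF 150,000 × 9% = CHF 13,500
  CHF 678,000 × 22% = CHF 149,160
  → CHF 162,660

Book-profits minimum tax:
  Adjusted income: CHF 828,000 + CHF 129,000 + CHF 28,000 = CHF 985,000
  Less exemption CHF 108,000 → base CHF 877,000
  CHF 877,000 × 10% = CHF 87,700

CHF 162,660 > CHF 87,700, so the regular tax governs.

CHF 162,660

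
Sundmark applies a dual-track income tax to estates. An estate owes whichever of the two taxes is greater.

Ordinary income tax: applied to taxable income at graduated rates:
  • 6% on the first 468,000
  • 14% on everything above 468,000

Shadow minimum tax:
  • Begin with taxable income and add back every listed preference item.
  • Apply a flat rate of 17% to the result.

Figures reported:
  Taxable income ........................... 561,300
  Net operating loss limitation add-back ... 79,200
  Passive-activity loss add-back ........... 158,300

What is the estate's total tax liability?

135,796

Ordinary income tax:
  468,000 × 6% = 28,080
  93,300 × 14% = 13,062
  → 41,142

Shadow minimum tax:
  Adjusted income: 561,300 + 79,200 + 158,300 = 798,800
  798,800 × 17% = 135,796

135,796 > 41,142, so the shadow minimum tax is the binding amount.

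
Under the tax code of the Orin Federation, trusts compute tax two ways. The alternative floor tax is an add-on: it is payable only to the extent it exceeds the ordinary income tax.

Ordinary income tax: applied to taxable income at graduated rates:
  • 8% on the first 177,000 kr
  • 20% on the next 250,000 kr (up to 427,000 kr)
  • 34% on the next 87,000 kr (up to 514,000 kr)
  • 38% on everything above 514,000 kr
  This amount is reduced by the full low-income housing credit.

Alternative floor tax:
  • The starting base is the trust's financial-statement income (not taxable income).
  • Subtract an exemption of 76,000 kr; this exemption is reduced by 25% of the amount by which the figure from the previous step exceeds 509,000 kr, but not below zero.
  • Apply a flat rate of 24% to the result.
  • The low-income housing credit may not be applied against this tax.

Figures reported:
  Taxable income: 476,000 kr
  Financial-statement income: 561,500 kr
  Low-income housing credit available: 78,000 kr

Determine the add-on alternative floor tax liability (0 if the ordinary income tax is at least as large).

116,850 kr

Alternative floor tax:
  Base (financial-statement income): 561,500 kr
  Exemption: 76,000 kr − 25% × (561,500 kr − 509,000 kr) = 76,000 kr − 13,125 kr = 62,875 kr
  Base: 561,500 kr − 62,875 kr = 498,625 kr
  498,625 kr × 24% = 119,670 kr

Ordinary income tax:
  177,000 kr × 8% = 14,160 kr
  250,000 kr × 20% = 50,000 kr
  49,000 kr × 34% = 16,660 kr
  → 80,820 kr
  Less low-income housing credit 78,000 kr → 2,820 kr

Excess of alternative floor tax over ordinary income tax: 119,670 kr − 2,820 kr = 116,850 kr.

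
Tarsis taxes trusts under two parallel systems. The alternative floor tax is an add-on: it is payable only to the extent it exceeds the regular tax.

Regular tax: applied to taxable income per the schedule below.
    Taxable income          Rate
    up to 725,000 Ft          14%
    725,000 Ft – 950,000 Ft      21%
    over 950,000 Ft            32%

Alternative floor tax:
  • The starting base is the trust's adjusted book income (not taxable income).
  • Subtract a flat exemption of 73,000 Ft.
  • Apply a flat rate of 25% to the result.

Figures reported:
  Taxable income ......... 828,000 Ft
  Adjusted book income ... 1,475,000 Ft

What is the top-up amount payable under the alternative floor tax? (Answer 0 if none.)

227,370 Ft

Regular tax:
  725,000 Ft × 14% = 101,500 Ft
  103,000 Ft × 21% = 21,630 Ft
  → 123,130 Ft

Alternative floor tax:
  Base (adjusted book income): 1,475,000 Ft
  Less exemption 73,000 Ft → base 1,402,000 Ft
  1,402,000 Ft × 25% = 350,500 Ft

Excess of alternative floor tax over regular tax: 350,500 Ft − 123,130 Ft = 227,370 Ft.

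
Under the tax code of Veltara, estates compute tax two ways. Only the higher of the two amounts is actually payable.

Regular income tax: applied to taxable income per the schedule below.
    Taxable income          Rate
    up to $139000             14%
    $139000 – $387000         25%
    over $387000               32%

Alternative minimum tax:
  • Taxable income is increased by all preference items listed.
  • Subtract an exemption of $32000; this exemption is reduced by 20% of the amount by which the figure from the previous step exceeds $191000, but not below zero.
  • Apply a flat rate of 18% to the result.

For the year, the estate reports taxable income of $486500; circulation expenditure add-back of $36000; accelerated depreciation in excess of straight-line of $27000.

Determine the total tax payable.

Regular income tax:
  $139000 × 14% = $19460
  $248000 × 25% = $62000
  $99500 × 32% = $31840
  → $113300

Alternative minimum tax:
  Adjusted income: $486500 + $36000 + $27000 = $549500
  Exemption: 20% × ($549500 − $191000) = $71700 ≥ $32000, so the exemption is fully phased out
  Base: $549500 − $0 = $549500
  $549500 × 18% = $98910

$113300 > $98910, so the regular income tax governs.

$113300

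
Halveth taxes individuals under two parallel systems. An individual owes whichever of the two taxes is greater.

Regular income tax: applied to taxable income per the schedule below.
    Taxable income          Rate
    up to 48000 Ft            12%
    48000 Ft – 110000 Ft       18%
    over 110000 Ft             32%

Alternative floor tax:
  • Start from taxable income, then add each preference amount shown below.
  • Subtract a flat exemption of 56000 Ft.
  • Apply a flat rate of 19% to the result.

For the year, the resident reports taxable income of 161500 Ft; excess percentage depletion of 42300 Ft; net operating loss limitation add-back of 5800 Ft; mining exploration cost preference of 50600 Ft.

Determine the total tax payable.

Alternative floor tax:
  Adjusted income: 161500 Ft + 42300 Ft + 5800 Ft + 50600 Ft = 260200 Ft
  Less exemption 56000 Ft → base 204200 Ft
  204200 Ft × 19% = 38798 Ft

Regular income tax:
  48000 Ft × 12% = 5760 Ft
  62000 Ft × 18% = 11160 Ft
  51500 Ft × 32% = 16480 Ft
  → 33400 Ft

38798 Ft > 33400 Ft, so the alternative floor tax is the binding amount.

38798 Ft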